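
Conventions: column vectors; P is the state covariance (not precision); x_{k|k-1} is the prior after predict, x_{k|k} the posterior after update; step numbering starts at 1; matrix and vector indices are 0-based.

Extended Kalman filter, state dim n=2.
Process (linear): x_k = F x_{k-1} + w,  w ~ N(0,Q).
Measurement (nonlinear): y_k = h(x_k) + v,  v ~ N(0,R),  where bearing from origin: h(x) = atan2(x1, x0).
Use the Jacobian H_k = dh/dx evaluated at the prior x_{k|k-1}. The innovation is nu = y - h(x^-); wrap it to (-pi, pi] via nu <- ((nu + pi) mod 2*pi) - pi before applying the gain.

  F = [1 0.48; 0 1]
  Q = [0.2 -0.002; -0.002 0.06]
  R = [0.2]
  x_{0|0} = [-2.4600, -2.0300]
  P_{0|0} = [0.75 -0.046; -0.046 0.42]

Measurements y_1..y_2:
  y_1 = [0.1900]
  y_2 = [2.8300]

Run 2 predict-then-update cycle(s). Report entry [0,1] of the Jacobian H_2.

step 1: x^-=[-3.4344, -2.0300]  P^-=[1.0026 0.1536; 0.1536 0.4800]  H_jac=[0.1275 -0.2158]  S=[0.2302]  K=[0.4115; -0.3648]  nu=[2.7978]  x^+=[-2.2831, -3.0507]  P^+=[0.9636 0.1882; 0.1882 0.4494]
step 2: x^-=[-3.7474, -3.0507]  P^-=[1.4478 0.4019; 0.4019 0.5094]  H_jac=[0.1307 -0.1605]  S=[0.2210]  K=[0.5641; -0.1323]  nu=[-0.9949]  x^+=[-4.3086, -2.9190]  P^+=[1.3775 0.4184; 0.4184 0.5055]

H_jac[0,1] = -0.1605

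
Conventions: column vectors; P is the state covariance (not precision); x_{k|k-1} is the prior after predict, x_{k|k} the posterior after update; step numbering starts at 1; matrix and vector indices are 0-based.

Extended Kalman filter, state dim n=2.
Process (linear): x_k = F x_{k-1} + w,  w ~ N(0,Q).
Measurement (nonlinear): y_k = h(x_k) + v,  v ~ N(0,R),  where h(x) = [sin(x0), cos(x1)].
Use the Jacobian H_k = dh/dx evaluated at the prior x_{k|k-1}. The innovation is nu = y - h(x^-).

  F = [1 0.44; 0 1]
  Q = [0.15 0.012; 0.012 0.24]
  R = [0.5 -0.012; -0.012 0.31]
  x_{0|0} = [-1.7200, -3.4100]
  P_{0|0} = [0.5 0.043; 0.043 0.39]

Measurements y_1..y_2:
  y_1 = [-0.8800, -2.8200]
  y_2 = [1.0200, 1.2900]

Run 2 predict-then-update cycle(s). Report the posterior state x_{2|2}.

x_post = [-3.5492, -1.0001]

step 1: x^-=[-3.2204, -3.4100]  P^-=[0.7633 0.2266; 0.2266 0.6300]  H_jac=[-0.9969 0.0000; 0.0000 -0.2652]  S=[1.2586 0.0479; 0.0479 0.3543]  K=[-0.6013 -0.0883; -0.1624 -0.4496]  nu=[-0.9587, -1.8558]  x^+=[-2.4801, -2.4200]  P^+=[0.3005 0.0760; 0.0760 0.5182]
step 2: x^-=[-3.5449, -2.4200]  P^-=[0.6177 0.3160; 0.3160 0.7582]  H_jac=[-0.9198 0.0000; 0.0000 0.6606]  S=[1.0226 -0.2040; -0.2040 0.6409]  K=[-0.5239 0.1590; -0.1370 0.7379]  nu=[0.6276, 2.0407]  x^+=[-3.5492, -1.0001]  P^+=[0.2869 0.0841; 0.0841 0.3488]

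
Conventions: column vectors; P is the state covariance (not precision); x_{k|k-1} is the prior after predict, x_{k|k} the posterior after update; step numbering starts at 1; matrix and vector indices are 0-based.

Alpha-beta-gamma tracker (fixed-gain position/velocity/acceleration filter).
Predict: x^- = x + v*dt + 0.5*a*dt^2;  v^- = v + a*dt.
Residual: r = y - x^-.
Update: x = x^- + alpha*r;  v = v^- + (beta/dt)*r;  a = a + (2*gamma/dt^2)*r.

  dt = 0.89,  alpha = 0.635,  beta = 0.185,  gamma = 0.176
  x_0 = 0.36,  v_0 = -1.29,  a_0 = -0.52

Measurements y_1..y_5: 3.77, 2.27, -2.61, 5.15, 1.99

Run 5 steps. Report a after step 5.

a_post = -0.0067

step 1: x_pred=-0.9940  r=4.7640  x^+=2.0311  v^+=-0.7625  a^+=1.5971
step 2: x_pred=1.9850  r=0.2850  x^+=2.1660  v^+=0.7181  a^+=1.7237
step 3: x_pred=3.4878  r=-6.0978  x^+=-0.3843  v^+=0.9847  a^+=-0.9861
step 4: x_pred=0.1016  r=5.0484  x^+=3.3073  v^+=1.1565  a^+=1.2574
step 5: x_pred=4.8346  r=-2.8446  x^+=3.0283  v^+=1.6843  a^+=-0.0067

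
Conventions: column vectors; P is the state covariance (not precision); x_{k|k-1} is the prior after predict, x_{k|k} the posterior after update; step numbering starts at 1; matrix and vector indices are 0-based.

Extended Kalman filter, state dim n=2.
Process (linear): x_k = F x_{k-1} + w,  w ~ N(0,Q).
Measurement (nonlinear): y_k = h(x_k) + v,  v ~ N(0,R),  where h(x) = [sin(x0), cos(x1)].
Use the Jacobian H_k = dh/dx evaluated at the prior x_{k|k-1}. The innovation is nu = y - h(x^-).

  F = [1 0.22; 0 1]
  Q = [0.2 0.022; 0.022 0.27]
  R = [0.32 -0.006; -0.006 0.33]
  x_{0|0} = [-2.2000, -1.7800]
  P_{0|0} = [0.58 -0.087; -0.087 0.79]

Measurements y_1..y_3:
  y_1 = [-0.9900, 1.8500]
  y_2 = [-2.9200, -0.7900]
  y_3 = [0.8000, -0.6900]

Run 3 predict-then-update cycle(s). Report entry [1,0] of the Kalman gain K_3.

step 1: x^-=[-2.5916, -1.7800]  P^-=[0.7800 0.1088; 0.1088 1.0600]  H_jac=[-0.8525 0.0000; 0.0000 0.9782]  S=[0.8869 -0.0967; -0.0967 1.3443]  K=[-0.7470 0.0254; -0.0206 0.7698]  nu=[-0.4673, 2.0577]  x^+=[-2.1902, -0.1863]  P^+=[0.2806 0.0132; 0.0132 0.2598]
step 2: x^-=[-2.2312, -0.1863]  P^-=[0.4989 0.0923; 0.0923 0.5298]  H_jac=[-0.6134 0.0000; 0.0000 0.1852]  S=[0.5077 -0.0165; -0.0165 0.3482]  K=[-0.6021 0.0206; -0.1025 0.2770]  nu=[-2.1303, -1.7727]  x^+=[-0.9851, -0.4588]  P^+=[0.3143 0.0562; 0.0562 0.4969]
step 3: x^-=[-1.0860, -0.4588]  P^-=[0.5631 0.1875; 0.1875 0.7669]  H_jac=[0.4660 0.0000; 0.0000 0.4428]  S=[0.4423 0.0327; 0.0327 0.4804]  K=[0.5835 0.1331; 0.1460 0.6970]  nu=[1.6848, -1.5866]  x^+=[-0.3142, -1.3185]  P^+=[0.3989 0.0913; 0.0913 0.5174]

K[1,0] = 0.1460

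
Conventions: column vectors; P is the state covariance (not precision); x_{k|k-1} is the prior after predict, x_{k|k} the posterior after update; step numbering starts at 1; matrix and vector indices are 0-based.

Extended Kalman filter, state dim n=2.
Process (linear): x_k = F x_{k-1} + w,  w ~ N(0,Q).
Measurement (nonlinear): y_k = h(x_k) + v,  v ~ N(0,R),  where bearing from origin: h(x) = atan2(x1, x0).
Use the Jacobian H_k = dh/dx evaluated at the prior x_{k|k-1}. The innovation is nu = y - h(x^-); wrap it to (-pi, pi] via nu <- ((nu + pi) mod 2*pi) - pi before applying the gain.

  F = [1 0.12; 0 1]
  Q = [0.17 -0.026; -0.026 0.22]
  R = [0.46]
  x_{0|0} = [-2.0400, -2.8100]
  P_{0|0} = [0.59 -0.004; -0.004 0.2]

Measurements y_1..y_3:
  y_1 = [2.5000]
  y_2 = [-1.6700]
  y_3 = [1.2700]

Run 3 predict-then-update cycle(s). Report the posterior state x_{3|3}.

step 1: x^-=[-2.3772, -2.8100]  P^-=[0.7619 -0.0060; -0.0060 0.4200]  H_jac=[0.2074 -0.1755]  S=[0.5062]  K=[0.3143; -0.1481]  nu=[-1.5102]  x^+=[-2.8519, -2.5864]  P^+=[0.7119 0.0176; 0.0176 0.4089]
step 2: x^-=[-3.1623, -2.5864]  P^-=[0.8920 0.0406; 0.0406 0.6289]  H_jac=[0.1550 -0.1895]  S=[0.5016]  K=[0.2602; -0.2250]  nu=[0.7860]  x^+=[-2.9577, -2.7632]  P^+=[0.8580 0.0700; 0.0700 0.6035]
step 3: x^-=[-3.2893, -2.7632]  P^-=[1.0535 0.1164; 0.1164 0.8235]  H_jac=[0.1497 -0.1782]  S=[0.5036]  K=[0.2720; -0.2569]  nu=[-2.5703]  x^+=[-3.9885, -2.1030]  P^+=[1.0163 0.1516; 0.1516 0.7903]

x_post = [-3.9885, -2.1030]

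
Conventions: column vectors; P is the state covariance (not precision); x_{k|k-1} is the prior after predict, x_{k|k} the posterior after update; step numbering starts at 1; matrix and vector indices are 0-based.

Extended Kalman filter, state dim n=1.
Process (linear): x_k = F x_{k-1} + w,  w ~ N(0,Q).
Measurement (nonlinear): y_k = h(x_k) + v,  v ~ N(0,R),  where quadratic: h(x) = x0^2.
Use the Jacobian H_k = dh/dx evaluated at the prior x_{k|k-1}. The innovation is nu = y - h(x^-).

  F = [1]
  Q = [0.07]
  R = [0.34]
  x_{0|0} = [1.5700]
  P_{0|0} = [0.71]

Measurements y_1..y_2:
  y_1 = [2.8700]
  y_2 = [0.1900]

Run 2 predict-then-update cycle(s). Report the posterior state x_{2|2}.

x_post = [1.0795]

step 1: x^-=[1.5700]  P^-=[0.7800]  H_jac=[3.1400]  S=[8.0305]  K=[0.3050]  nu=[0.4051]  x^+=[1.6936]  P^+=[0.0330]
step 2: x^-=[1.6936]  P^-=[0.1030]  H_jac=[3.3871]  S=[1.5219]  K=[0.2293]  nu=[-2.6781]  x^+=[1.0795]  P^+=[0.0230]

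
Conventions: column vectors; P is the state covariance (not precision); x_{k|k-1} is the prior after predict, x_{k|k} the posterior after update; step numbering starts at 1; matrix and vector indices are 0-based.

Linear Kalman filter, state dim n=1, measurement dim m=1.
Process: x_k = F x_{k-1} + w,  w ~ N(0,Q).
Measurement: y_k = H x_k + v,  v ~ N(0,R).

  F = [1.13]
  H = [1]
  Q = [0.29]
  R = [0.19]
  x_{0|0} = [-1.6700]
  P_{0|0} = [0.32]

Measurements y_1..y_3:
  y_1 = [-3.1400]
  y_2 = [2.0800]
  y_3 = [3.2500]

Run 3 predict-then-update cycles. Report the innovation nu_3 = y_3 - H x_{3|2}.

innov = [2.6043]

step 1: x^-=[-1.8871]  P^-=[0.6986]  S=[0.8886]  K=[0.7862]  nu=[-1.2529]  x^+=[-2.8721]  P^+=[0.1494]
step 2: x^-=[-3.2455]  P^-=[0.4807]  S=[0.6707]  K=[0.7167]  nu=[5.3255]  x^+=[0.5714]  P^+=[0.1362]
step 3: x^-=[0.6457]  P^-=[0.4639]  S=[0.6539]  K=[0.7094]  nu=[2.6043]  x^+=[2.4933]  P^+=[0.1348]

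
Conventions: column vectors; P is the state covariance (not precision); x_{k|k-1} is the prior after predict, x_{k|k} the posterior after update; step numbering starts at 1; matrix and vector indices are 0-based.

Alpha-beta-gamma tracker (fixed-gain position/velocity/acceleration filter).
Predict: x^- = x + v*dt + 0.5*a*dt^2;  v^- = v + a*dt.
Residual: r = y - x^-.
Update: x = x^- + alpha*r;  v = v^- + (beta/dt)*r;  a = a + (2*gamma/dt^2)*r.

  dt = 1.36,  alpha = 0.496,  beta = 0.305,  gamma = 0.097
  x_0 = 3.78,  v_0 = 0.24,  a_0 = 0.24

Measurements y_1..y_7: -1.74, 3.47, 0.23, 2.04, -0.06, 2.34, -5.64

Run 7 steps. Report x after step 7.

step 1: x_pred=4.3284  r=-6.0684  x^+=1.3184  v^+=-0.7945  a^+=-0.3965
step 2: x_pred=-0.1288  r=3.5988  x^+=1.6562  v^+=-0.5267  a^+=-0.0190
step 3: x_pred=0.9223  r=-0.6923  x^+=0.5789  v^+=-0.7078  a^+=-0.0916
step 4: x_pred=-0.4684  r=2.5084  x^+=0.7757  v^+=-0.2699  a^+=0.1715
step 5: x_pred=0.5672  r=-0.6272  x^+=0.2561  v^+=-0.1774  a^+=0.1057
step 6: x_pred=0.1126  r=2.2274  x^+=1.2174  v^+=0.4658  a^+=0.3393
step 7: x_pred=2.1647  r=-7.8047  x^+=-1.7064  v^+=-0.8230  a^+=-0.4793

x_post = -1.7064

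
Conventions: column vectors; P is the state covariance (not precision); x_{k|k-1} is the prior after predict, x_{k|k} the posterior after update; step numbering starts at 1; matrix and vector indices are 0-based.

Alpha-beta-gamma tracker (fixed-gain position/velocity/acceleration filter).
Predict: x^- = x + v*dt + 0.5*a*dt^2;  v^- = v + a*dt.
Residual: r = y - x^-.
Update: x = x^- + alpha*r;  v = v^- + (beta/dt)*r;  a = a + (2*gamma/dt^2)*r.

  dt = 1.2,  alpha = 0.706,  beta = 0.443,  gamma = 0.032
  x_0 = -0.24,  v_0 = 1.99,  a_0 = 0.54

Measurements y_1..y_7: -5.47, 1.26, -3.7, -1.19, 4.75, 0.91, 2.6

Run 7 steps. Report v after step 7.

step 1: x_pred=2.5368  r=-8.0068  x^+=-3.1160  v^+=-0.3178  a^+=0.1841
step 2: x_pred=-3.3648  r=4.6248  x^+=-0.0997  v^+=1.6105  a^+=0.3897
step 3: x_pred=2.1134  r=-5.8134  x^+=-1.9909  v^+=-0.0680  a^+=0.1313
step 4: x_pred=-1.9779  r=0.7879  x^+=-1.4217  v^+=0.3804  a^+=0.1663
step 5: x_pred=-0.8454  r=5.5954  x^+=3.1050  v^+=2.6457  a^+=0.4150
step 6: x_pred=6.5786  r=-5.6686  x^+=2.5766  v^+=1.0510  a^+=0.1631
step 7: x_pred=3.9552  r=-1.3552  x^+=2.9984  v^+=0.7464  a^+=0.1029

v_post = 0.7464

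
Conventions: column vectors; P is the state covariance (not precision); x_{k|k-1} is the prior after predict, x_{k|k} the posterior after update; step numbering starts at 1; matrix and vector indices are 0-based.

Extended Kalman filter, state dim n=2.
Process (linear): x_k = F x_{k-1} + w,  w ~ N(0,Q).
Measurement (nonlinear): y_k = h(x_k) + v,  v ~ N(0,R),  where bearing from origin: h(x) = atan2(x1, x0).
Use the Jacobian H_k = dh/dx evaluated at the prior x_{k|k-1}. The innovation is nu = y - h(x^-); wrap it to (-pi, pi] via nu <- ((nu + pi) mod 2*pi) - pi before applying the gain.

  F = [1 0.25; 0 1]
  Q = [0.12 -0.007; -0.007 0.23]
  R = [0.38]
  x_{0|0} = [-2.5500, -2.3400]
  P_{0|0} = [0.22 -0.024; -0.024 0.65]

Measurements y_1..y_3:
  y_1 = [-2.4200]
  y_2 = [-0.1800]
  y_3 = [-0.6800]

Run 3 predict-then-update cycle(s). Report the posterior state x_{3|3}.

x_post = [-4.4118, -3.8198]

step 1: x^-=[-3.1350, -2.3400]  P^-=[0.3686 0.1315; 0.1315 0.8800]  H_jac=[0.1529 -0.2049]  S=[0.4173]  K=[0.0705; -0.3838]  nu=[0.0804]  x^+=[-3.1293, -2.3709]  P^+=[0.3666 0.1428; 0.1428 0.8185]
step 2: x^-=[-3.7220, -2.3709]  P^-=[0.6091 0.3404; 0.3404 1.0485]  H_jac=[0.1217 -0.1911]  S=[0.4115]  K=[0.0221; -0.3863]  nu=[2.3944]  x^+=[-3.6692, -3.2958]  P^+=[0.6089 0.3439; 0.3439 0.9871]
step 3: x^-=[-4.4931, -3.2958]  P^-=[0.9626 0.5837; 0.5837 1.2171]  H_jac=[0.1061 -0.1447]  S=[0.3984]  K=[0.0444; -0.2866]  nu=[1.8287]  x^+=[-4.4118, -3.8198]  P^+=[0.9618 0.5888; 0.5888 1.1844]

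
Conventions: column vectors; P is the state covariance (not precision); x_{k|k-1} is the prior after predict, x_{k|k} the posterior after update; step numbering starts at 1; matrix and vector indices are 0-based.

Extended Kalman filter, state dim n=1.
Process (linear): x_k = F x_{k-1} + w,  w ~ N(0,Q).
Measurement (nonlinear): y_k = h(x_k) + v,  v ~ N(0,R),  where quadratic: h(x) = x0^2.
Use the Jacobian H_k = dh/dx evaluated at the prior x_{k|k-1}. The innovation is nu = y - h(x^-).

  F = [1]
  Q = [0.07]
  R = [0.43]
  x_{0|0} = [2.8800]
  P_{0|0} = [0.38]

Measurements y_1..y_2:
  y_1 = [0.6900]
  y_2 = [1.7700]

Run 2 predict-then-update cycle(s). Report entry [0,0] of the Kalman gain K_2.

step 1: x^-=[2.8800]  P^-=[0.4500]  H_jac=[5.7600]  S=[15.3599]  K=[0.1688]  nu=[-7.6044]  x^+=[1.5968]  P^+=[0.0126]
step 2: x^-=[1.5968]  P^-=[0.0826]  H_jac=[3.1935]  S=[1.2724]  K=[0.2073]  nu=[-0.7796]  x^+=[1.4351]  P^+=[0.0279]

K[0,0] = 0.2073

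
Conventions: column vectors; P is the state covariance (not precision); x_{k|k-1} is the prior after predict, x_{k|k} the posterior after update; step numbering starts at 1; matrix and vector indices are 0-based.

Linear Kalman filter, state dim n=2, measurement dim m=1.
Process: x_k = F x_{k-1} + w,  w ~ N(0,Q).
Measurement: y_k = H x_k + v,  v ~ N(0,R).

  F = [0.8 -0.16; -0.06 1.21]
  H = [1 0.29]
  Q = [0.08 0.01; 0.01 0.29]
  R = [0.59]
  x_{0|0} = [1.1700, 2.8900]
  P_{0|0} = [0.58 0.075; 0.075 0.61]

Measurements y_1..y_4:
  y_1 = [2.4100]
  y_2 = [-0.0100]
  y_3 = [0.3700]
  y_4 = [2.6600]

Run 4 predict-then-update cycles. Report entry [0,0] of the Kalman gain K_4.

step 1: x^-=[0.4736, 3.4267]  P^-=[0.4476 -0.0626; -0.0626 1.1743]  S=[1.1001]  K=[0.3904; 0.2527]  nu=[0.9427]  x^+=[0.8416, 3.6649]  P^+=[0.2800 -0.1711; -0.1711 1.1041]
step 2: x^-=[0.0869, 4.3840]  P^-=[0.3312 -0.3845; -0.3845 1.9323]  S=[0.8608]  K=[0.2553; 0.2044]  nu=[-1.3683]  x^+=[-0.2624, 4.1044]  P^+=[0.2751 -0.4294; -0.4294 1.8964]
step 3: x^-=[-0.8666, 4.9820]  P^-=[0.4146 -0.7901; -0.7901 3.1298]  S=[0.8095]  K=[0.2291; 0.1452]  nu=[-0.2082]  x^+=[-0.9143, 4.9518]  P^+=[0.3721 -0.8170; -0.8170 3.1128]
step 4: x^-=[-1.5237, 6.0465]  P^-=[0.6070 -1.4092; -1.4092 4.9674]  S=[0.7974]  K=[0.2487; 0.0393]  nu=[2.4302]  x^+=[-0.9193, 6.1420]  P^+=[0.5577 -1.4170; -1.4170 4.9662]

K[0,0] = 0.2487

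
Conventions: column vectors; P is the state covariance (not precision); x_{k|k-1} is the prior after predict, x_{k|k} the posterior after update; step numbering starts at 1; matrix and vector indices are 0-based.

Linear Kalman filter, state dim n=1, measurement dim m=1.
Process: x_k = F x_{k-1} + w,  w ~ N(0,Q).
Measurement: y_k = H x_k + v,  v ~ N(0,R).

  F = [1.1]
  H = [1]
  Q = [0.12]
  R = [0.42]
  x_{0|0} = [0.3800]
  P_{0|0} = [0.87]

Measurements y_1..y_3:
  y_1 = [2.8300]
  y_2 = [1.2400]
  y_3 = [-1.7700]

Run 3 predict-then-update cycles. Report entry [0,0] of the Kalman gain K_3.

step 1: x^-=[0.4180]  P^-=[1.1727]  S=[1.5927]  K=[0.7363]  nu=[2.4120]  x^+=[2.1939]  P^+=[0.3092]
step 2: x^-=[2.4133]  P^-=[0.4942]  S=[0.9142]  K=[0.5406]  nu=[-1.1733]  x^+=[1.7791]  P^+=[0.2270]
step 3: x^-=[1.9570]  P^-=[0.3947]  S=[0.8147]  K=[0.4845]  nu=[-3.7270]  x^+=[0.1513]  P^+=[0.2035]

K[0,0] = 0.4845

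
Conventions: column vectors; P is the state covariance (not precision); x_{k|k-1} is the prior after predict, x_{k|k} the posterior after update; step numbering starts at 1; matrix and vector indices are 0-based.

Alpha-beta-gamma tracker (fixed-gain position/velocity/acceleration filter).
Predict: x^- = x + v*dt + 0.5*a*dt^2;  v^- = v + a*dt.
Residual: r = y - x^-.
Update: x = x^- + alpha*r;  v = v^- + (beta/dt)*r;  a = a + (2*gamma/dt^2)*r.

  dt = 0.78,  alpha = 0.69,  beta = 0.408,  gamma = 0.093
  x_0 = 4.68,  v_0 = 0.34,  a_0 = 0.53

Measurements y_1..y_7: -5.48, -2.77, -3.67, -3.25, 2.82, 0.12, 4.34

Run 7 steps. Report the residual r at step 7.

resid = -1.5235

step 1: x_pred=5.1064  r=-10.5864  x^+=-2.1982  v^+=-4.7841  a^+=-2.7065
step 2: x_pred=-6.7531  r=3.9831  x^+=-4.0048  v^+=-4.8117  a^+=-1.4888
step 3: x_pred=-8.2108  r=4.5408  x^+=-5.0776  v^+=-3.5977  a^+=-0.1006
step 4: x_pred=-7.9145  r=4.6645  x^+=-4.6960  v^+=-1.2363  a^+=1.3255
step 5: x_pred=-5.2571  r=8.0771  x^+=0.3161  v^+=4.0225  a^+=3.7948
step 6: x_pred=4.6080  r=-4.4880  x^+=1.5113  v^+=4.6349  a^+=2.4227
step 7: x_pred=5.8635  r=-1.5235  x^+=4.8123  v^+=5.7277  a^+=1.9570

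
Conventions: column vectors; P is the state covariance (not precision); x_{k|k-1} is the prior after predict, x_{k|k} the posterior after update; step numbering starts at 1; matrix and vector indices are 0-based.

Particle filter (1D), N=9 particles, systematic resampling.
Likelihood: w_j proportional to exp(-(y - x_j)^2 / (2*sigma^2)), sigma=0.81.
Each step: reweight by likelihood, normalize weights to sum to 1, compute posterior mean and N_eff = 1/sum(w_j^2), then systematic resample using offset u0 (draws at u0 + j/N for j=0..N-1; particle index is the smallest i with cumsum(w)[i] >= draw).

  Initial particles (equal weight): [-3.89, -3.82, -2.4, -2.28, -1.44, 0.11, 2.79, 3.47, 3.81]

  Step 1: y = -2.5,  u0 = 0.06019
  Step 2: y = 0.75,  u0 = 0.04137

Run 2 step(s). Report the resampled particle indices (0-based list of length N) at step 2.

step 1: w=[0.0796, 0.0920, 0.3445, 0.3345, 0.1474, 0.0019, 0.0000, 0.0000, 0.0000]  mean=-2.4627  Neff=3.7436  idx=[0, 1, 2, 2, 2, 3, 3, 3, 4]
step 2: w=[0.0000, 0.0000, 0.0172, 0.0172, 0.0172, 0.0303, 0.0303, 0.0303, 0.8573]  mean=-1.5661  Neff=1.3539  idx=[4, 8, 8, 8, 8, 8, 8, 8, 8]

resampled_idx = [4, 8, 8, 8, 8, 8, 8, 8, 8]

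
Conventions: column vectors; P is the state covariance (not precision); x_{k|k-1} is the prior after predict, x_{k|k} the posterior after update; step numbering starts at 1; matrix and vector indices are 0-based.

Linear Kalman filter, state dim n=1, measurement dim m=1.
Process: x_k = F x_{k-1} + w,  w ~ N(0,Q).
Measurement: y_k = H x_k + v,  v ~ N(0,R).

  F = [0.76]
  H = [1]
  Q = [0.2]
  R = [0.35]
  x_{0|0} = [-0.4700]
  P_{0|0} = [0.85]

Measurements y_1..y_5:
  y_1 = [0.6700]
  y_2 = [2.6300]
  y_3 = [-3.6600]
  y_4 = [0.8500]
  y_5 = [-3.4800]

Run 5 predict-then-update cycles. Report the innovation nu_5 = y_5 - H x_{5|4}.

innov = [-3.4264]

step 1: x^-=[-0.3572]  P^-=[0.6910]  S=[1.0410]  K=[0.6638]  nu=[1.0272]  x^+=[0.3246]  P^+=[0.2323]
step 2: x^-=[0.2467]  P^-=[0.3342]  S=[0.6842]  K=[0.4884]  nu=[2.3833]  x^+=[1.4108]  P^+=[0.1710]
step 3: x^-=[1.0722]  P^-=[0.2987]  S=[0.6487]  K=[0.4605]  nu=[-4.7322]  x^+=[-1.1069]  P^+=[0.1612]
step 4: x^-=[-0.8413]  P^-=[0.2931]  S=[0.6431]  K=[0.4558]  nu=[1.6913]  x^+=[-0.0705]  P^+=[0.1595]
step 5: x^-=[-0.0536]  P^-=[0.2921]  S=[0.6421]  K=[0.4549]  nu=[-3.4264]  x^+=[-1.6124]  P^+=[0.1592]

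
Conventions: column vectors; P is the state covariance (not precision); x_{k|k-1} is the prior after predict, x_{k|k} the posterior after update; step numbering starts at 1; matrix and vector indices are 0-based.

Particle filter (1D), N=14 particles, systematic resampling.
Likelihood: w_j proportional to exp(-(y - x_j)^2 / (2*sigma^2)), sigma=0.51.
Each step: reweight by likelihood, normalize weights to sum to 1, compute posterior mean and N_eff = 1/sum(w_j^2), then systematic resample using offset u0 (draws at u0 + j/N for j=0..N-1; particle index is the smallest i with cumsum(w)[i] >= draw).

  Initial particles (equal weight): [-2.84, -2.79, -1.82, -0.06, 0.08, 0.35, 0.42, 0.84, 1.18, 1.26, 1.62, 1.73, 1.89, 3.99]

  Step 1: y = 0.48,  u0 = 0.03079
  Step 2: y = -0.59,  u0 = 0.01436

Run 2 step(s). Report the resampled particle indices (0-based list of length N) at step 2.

step 1: w=[0.0000, 0.0000, 0.0000, 0.1165, 0.1500, 0.1975, 0.2026, 0.1590, 0.0796, 0.0634, 0.0168, 0.0101, 0.0045, 0.0000]  mean=0.5197  Neff=6.5705  idx=[3, 3, 4, 4, 5, 5, 5, 6, 6, 7, 7, 7, 8, 9]
step 2: w=[0.2008, 0.2008, 0.1454, 0.1454, 0.0630, 0.0630, 0.0630, 0.0485, 0.0485, 0.0068, 0.0068, 0.0068, 0.0008, 0.0005]  mean=0.1247  Neff=7.1602  idx=[0, 0, 0, 1, 1, 1, 2, 2, 3, 3, 4, 5, 6, 8]

resampled_idx = [0, 0, 0, 1, 1, 1, 2, 2, 3, 3, 4, 5, 6, 8]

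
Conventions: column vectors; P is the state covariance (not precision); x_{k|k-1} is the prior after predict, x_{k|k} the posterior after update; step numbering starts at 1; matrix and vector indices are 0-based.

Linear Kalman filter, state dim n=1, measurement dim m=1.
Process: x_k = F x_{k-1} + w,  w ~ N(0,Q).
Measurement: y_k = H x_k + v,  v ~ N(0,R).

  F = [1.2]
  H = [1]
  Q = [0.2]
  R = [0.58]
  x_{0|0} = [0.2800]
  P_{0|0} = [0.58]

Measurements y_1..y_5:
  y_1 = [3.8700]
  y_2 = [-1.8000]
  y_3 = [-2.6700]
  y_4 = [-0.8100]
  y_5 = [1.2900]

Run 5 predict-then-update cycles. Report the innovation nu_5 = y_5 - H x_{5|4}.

step 1: x^-=[0.3360]  P^-=[1.0352]  S=[1.6152]  K=[0.6409]  nu=[3.5340]  x^+=[2.6010]  P^+=[0.3717]
step 2: x^-=[3.1212]  P^-=[0.7353]  S=[1.3153]  K=[0.5590]  nu=[-4.9212]  x^+=[0.3701]  P^+=[0.3242]
step 3: x^-=[0.4441]  P^-=[0.6669]  S=[1.2469]  K=[0.5348]  nu=[-3.1141]  x^+=[-1.2215]  P^+=[0.3102]
step 4: x^-=[-1.4658]  P^-=[0.6467]  S=[1.2267]  K=[0.5272]  nu=[0.6558]  x^+=[-1.1201]  P^+=[0.3058]
step 5: x^-=[-1.3441]  P^-=[0.6403]  S=[1.2203]  K=[0.5247]  nu=[2.6341]  x^+=[0.0381]  P^+=[0.3043]

innov = [2.6341]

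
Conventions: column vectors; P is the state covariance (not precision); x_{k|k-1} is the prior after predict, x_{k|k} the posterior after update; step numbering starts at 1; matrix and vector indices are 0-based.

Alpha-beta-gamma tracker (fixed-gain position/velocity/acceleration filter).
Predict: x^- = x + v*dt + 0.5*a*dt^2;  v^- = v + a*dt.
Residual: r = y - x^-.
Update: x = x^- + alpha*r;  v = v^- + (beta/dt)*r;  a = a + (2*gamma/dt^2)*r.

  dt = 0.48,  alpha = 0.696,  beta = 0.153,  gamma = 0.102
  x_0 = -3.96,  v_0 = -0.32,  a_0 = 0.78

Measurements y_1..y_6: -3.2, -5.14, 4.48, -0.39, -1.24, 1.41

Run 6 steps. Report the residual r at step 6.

resid = -1.3579

step 1: x_pred=-4.0237  r=0.8237  x^+=-3.4504  v^+=0.3170  a^+=1.5094
step 2: x_pred=-3.1244  r=-2.0156  x^+=-4.5273  v^+=0.3990  a^+=-0.2753
step 3: x_pred=-4.3675  r=8.8475  x^+=1.7904  v^+=3.0870  a^+=7.5584
step 4: x_pred=4.1428  r=-4.5328  x^+=0.9880  v^+=5.2702  a^+=3.5449
step 5: x_pred=3.9260  r=-5.1660  x^+=0.3305  v^+=5.3251  a^+=-1.0292
step 6: x_pred=2.7679  r=-1.3579  x^+=1.8228  v^+=4.3982  a^+=-2.2315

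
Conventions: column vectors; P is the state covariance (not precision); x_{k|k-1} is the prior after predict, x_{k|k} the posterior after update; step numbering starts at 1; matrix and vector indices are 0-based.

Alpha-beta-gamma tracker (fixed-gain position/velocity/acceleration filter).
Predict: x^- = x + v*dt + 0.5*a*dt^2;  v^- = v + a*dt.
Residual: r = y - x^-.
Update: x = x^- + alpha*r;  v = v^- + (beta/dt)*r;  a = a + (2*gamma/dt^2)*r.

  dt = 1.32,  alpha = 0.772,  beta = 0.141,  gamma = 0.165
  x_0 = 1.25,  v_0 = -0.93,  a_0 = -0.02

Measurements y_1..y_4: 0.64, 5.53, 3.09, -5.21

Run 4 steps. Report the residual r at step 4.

resid = -11.2999

step 1: x_pred=0.0050  r=0.6350  x^+=0.4952  v^+=-0.8886  a^+=0.1003
step 2: x_pred=-0.5903  r=6.1203  x^+=4.1346  v^+=-0.1024  a^+=1.2594
step 3: x_pred=5.0965  r=-2.0065  x^+=3.5475  v^+=1.3457  a^+=0.8794
step 4: x_pred=6.0899  r=-11.2999  x^+=-2.6336  v^+=1.2994  a^+=-1.2607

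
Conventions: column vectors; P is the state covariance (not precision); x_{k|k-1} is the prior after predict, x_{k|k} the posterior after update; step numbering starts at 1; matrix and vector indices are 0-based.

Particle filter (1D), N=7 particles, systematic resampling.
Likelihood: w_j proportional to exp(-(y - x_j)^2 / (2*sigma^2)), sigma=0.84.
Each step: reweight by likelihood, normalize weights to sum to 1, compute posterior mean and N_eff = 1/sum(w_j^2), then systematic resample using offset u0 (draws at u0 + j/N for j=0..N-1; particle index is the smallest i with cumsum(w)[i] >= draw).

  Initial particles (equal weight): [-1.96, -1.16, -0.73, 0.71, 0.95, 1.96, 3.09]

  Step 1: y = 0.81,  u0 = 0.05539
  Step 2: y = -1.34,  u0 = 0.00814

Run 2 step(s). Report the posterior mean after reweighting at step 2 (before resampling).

post_mean = -0.4434

step 1: w=[0.0016, 0.0241, 0.0703, 0.3746, 0.3721, 0.1478, 0.0095]  mean=0.8559  Neff=3.2655  idx=[2, 3, 3, 4, 4, 4, 5]
step 2: w=[0.8143, 0.0539, 0.0539, 0.0258, 0.0258, 0.0258, 0.0005]  mean=-0.4434  Neff=1.4906  idx=[0, 0, 0, 0, 0, 0, 1]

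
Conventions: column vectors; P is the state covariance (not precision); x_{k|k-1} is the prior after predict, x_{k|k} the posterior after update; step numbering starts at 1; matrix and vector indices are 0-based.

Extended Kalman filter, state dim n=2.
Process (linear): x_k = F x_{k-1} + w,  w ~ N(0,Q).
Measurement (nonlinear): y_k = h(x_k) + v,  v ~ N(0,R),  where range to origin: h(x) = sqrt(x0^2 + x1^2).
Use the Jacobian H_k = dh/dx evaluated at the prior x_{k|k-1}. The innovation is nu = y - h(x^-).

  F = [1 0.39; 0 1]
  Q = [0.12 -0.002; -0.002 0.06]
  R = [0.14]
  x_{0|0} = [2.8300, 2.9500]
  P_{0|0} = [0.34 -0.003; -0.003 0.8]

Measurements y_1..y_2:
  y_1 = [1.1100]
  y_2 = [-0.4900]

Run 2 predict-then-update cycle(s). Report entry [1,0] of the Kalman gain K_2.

step 1: x^-=[3.9805, 2.9500]  P^-=[0.5793 0.3070; 0.3070 0.8600]  H_jac=[0.8034 0.5954]  S=[1.1126]  K=[0.5827; 0.6819]  nu=[-3.8445]  x^+=[1.7405, 0.3283]  P^+=[0.2016 -0.1351; -0.1351 0.3426]
step 2: x^-=[1.8685, 0.3283]  P^-=[0.2684 -0.0035; -0.0035 0.4026]  H_jac=[0.9849 0.1730]  S=[0.4112]  K=[0.6414; 0.1611]  nu=[-2.3871]  x^+=[0.3375, -0.0564]  P^+=[0.0992 -0.0460; -0.0460 0.3919]

K[1,0] = 0.1611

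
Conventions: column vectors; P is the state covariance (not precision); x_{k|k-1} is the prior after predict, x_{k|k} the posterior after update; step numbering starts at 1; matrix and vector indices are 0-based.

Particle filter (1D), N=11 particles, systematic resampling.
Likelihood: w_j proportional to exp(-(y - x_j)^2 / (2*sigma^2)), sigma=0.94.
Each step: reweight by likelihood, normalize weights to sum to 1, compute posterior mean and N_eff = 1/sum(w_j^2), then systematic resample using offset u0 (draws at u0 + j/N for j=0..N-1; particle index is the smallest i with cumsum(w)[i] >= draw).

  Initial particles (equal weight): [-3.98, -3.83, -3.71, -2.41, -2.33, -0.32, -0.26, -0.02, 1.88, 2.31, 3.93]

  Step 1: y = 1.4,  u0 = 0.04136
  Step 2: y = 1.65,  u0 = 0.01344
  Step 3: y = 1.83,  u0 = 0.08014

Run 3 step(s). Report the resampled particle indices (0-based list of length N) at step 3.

resampled_idx = [1, 2, 3, 4, 5, 6, 7, 7, 8, 9, 10]

step 1: w=[0.0000, 0.0000, 0.0000, 0.0001, 0.0002, 0.0834, 0.0935, 0.1421, 0.3904, 0.2784, 0.0119]  mean=1.3692  Neff=3.7600  idx=[5, 6, 7, 7, 8, 8, 8, 8, 9, 9, 9]
step 2: w=[0.0162, 0.0185, 0.0300, 0.0300, 0.1411, 0.1411, 0.1411, 0.1411, 0.1136, 0.1136, 0.1136]  mean=1.8375  Neff=8.2785  idx=[0, 4, 4, 5, 6, 6, 7, 7, 8, 9, 10]
step 3: w=[0.0075, 0.1030, 0.1030, 0.1030, 0.1030, 0.1030, 0.1030, 0.1030, 0.0905, 0.0905, 0.0905]  mean=1.9802  Neff=10.1132  idx=[1, 2, 3, 4, 5, 6, 7, 7, 8, 9, 10]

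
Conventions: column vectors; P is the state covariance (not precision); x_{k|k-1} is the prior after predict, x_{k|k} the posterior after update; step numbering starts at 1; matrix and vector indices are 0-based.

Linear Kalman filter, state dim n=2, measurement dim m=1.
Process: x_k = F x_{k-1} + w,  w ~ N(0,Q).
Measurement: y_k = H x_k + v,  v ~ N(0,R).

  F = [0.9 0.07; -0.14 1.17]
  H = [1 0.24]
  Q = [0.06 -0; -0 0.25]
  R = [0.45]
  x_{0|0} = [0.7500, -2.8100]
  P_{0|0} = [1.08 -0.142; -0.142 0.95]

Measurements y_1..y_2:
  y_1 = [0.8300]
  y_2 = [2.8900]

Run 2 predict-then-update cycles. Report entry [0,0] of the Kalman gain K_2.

K[0,0] = 0.3284

step 1: x^-=[0.4783, -3.3927]  P^-=[0.9216 -0.2064; -0.2064 1.6181]  S=[1.3657]  K=[0.6385; 0.1332]  nu=[1.1659]  x^+=[1.2228, -3.2374]  P^+=[0.3648 -0.3226; -0.3226 1.5939]
step 2: x^-=[0.8739, -3.9589]  P^-=[0.3226 -0.2519; -0.2519 2.5447]  S=[0.7983]  K=[0.3284; 0.4495]  nu=[2.9662]  x^+=[1.8480, -2.6257]  P^+=[0.2365 -0.3698; -0.3698 2.3835]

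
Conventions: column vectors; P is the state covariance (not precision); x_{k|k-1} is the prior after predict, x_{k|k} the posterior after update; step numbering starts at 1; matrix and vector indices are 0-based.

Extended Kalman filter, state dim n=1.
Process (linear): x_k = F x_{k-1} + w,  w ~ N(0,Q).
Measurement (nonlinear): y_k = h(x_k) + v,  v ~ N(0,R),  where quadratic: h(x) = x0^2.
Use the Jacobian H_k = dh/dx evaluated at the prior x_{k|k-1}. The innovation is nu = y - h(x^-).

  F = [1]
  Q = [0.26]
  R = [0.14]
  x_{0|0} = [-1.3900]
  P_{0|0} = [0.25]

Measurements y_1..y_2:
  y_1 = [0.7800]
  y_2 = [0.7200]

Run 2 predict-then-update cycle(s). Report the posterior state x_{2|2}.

step 1: x^-=[-1.3900]  P^-=[0.5100]  H_jac=[-2.7800]  S=[4.0815]  K=[-0.3474]  nu=[-1.1521]  x^+=[-0.9898]  P^+=[0.0175]
step 2: x^-=[-0.9898]  P^-=[0.2775]  H_jac=[-1.9796]  S=[1.2274]  K=[-0.4475]  nu=[-0.2597]  x^+=[-0.8736]  P^+=[0.0317]

x_post = [-0.8736]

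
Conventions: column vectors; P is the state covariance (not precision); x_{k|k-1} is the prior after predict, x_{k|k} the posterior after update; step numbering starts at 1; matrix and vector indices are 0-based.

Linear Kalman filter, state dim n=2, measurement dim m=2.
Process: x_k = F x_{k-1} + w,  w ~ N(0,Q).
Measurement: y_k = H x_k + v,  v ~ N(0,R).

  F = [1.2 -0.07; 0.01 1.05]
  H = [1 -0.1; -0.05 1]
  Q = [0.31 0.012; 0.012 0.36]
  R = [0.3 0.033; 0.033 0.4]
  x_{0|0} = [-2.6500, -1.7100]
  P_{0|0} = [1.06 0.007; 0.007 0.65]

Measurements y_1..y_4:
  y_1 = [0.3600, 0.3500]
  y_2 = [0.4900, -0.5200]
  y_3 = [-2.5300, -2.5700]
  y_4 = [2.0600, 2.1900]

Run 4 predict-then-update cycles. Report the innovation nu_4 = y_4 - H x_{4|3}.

step 1: x^-=[-3.0603, -1.8220]  P^-=[1.8384 -0.0142; -0.0142 1.0769]  S=[2.1520 -0.1809; -0.1809 1.4829]  K=[0.8577 0.0331; 0.0045 0.7272]  nu=[3.2381, 2.0190]  x^+=[-0.2162, -0.3392]  P^+=[0.2639 0.0547; 0.0547 0.2938]
step 2: x^-=[-0.2357, -0.3584]  P^-=[0.6822 0.0625; 0.0625 0.6851]  S=[0.9766 -0.0068; -0.0068 1.0805]  K=[0.6924 0.0306; -0.0018 0.6311]  nu=[0.6899, -0.1734]  x^+=[0.2366, -0.4690]  P^+=[0.2133 0.0458; 0.0458 0.2547]
step 3: x^-=[0.3168, -0.4901]  P^-=[0.6107 0.0535; 0.0535 0.6418]  S=[0.9064 -0.0080; -0.0080 1.0379]  K=[0.6681 0.0272; -0.0064 0.6157]  nu=[-2.8958, -2.0641]  x^+=[-1.6741, -1.7424]  P^+=[0.2056 0.0432; 0.0432 0.2482]
step 4: x^-=[-1.8869, -1.8462]  P^-=[0.6001 0.0507; 0.0507 0.6346]  S=[0.8963 -0.0096; -0.0096 1.0310]  K=[0.6641 0.0262; -0.0078 0.6130]  nu=[3.7623, 3.9419]  x^+=[0.7150, 0.5408]  P^+=[0.2044 0.0426; 0.0426 0.2471]

innov = [3.7623, 3.9419]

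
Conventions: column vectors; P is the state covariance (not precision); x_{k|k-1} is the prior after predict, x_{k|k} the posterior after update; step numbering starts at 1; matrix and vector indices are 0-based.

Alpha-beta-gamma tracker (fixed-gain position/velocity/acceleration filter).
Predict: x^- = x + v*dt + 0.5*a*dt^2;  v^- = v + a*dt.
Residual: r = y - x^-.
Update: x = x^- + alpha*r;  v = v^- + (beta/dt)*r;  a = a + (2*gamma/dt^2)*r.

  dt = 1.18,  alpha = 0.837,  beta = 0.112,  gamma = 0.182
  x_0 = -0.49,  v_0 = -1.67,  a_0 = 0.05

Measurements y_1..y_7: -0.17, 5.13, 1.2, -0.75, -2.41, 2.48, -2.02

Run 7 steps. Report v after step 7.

v_post = -1.9224

step 1: x_pred=-2.4258  r=2.2558  x^+=-0.5377  v^+=-1.3969  a^+=0.6397
step 2: x_pred=-1.7407  r=6.8707  x^+=4.0101  v^+=0.0101  a^+=2.4358
step 3: x_pred=5.7178  r=-4.5178  x^+=1.9364  v^+=2.4556  a^+=1.2548
step 4: x_pred=5.7075  r=-6.4575  x^+=0.3026  v^+=3.3233  a^+=-0.4333
step 5: x_pred=3.9224  r=-6.3324  x^+=-1.3778  v^+=2.2109  a^+=-2.0887
step 6: x_pred=-0.2231  r=2.7031  x^+=2.0394  v^+=0.0028  a^+=-1.3821
step 7: x_pred=1.0804  r=-3.1004  x^+=-1.5146  v^+=-1.9224  a^+=-2.1926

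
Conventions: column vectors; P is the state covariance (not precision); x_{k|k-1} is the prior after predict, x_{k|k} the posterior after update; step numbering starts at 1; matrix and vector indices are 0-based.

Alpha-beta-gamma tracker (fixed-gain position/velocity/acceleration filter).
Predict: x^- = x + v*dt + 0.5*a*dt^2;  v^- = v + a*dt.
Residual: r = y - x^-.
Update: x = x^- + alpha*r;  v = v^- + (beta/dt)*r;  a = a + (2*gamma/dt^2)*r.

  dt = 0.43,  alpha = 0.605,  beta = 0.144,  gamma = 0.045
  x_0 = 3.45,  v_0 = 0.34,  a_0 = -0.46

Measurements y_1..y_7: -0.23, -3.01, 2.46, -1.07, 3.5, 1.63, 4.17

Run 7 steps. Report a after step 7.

step 1: x_pred=3.5537  r=-3.7837  x^+=1.2646  v^+=-1.1249  a^+=-2.3017
step 2: x_pred=0.5681  r=-3.5781  x^+=-1.5967  v^+=-3.3129  a^+=-4.0433
step 3: x_pred=-3.3950  r=5.8550  x^+=0.1473  v^+=-3.0907  a^+=-1.1934
step 4: x_pred=-1.2921  r=0.2221  x^+=-1.1577  v^+=-3.5295  a^+=-1.0853
step 5: x_pred=-2.7758  r=6.2758  x^+=1.0211  v^+=-1.8946  a^+=1.9694
step 6: x_pred=0.3885  r=1.2415  x^+=1.1396  v^+=-0.6320  a^+=2.5737
step 7: x_pred=1.1058  r=3.0642  x^+=2.9596  v^+=1.5009  a^+=4.0652

a_post = 4.0652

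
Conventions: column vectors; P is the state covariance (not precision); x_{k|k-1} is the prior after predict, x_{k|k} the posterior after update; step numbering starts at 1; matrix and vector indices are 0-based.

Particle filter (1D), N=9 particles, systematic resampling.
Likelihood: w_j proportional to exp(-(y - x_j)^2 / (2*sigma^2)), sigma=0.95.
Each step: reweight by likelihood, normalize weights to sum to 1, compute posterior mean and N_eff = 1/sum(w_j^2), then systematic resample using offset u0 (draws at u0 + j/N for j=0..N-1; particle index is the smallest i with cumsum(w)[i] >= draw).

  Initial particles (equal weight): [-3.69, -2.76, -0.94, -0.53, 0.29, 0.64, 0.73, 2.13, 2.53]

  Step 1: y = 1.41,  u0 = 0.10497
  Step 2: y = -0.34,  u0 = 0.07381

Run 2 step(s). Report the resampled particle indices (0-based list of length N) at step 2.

step 1: w=[0.0000, 0.0000, 0.0137, 0.0364, 0.1462, 0.2109, 0.2267, 0.2198, 0.1462]  mean=1.1487  Neff=5.3061  idx=[4, 5, 5, 6, 6, 7, 7, 8, 8]
step 2: w=[0.2567, 0.1878, 0.1878, 0.1696, 0.1696, 0.0109, 0.0109, 0.0033, 0.0033]  mean=0.6257  Neff=5.1483  idx=[0, 0, 1, 1, 2, 2, 3, 4, 4]

resampled_idx = [0, 0, 1, 1, 2, 2, 3, 4, 4]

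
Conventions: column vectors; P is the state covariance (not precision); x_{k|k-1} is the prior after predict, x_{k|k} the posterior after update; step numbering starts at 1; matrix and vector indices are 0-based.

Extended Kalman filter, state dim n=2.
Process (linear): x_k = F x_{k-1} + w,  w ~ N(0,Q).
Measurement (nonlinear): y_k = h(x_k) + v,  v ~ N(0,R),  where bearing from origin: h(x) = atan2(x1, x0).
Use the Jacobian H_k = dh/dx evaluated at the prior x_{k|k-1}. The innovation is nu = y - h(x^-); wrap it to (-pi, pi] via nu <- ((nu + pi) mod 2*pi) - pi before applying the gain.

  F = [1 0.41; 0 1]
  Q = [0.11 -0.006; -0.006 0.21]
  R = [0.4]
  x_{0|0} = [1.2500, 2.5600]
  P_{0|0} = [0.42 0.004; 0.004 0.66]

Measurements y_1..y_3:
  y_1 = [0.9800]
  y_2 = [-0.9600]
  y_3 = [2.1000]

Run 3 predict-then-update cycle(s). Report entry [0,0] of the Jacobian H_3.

step 1: x^-=[2.2996, 2.5600]  P^-=[0.6442 0.2686; 0.2686 0.8700]  H_jac=[-0.2162 0.1942]  S=[0.4404]  K=[-0.1978; 0.2518]  nu=[0.1411]  x^+=[2.2717, 2.5955]  P^+=[0.6270 0.2905; 0.2905 0.8421]
step 2: x^-=[3.3359, 2.5955]  P^-=[1.1168 0.6298; 0.6298 1.0521]  H_jac=[-0.1453 0.1867]  S=[0.4261]  K=[-0.1048; 0.2463]  nu=[-1.6212]  x^+=[3.5058, 2.1962]  P^+=[1.1121 0.6408; 0.6408 1.0262]
step 3: x^-=[4.4062, 2.1962]  P^-=[1.9201 1.0555; 1.0555 1.2362]  H_jac=[-0.0906 0.1818]  S=[0.4218]  K=[0.0425; 0.3060]  nu=[1.6376]  x^+=[4.4757, 2.6973]  P^+=[1.9193 1.0501; 1.0501 1.1967]

H_jac[0,0] = -0.0906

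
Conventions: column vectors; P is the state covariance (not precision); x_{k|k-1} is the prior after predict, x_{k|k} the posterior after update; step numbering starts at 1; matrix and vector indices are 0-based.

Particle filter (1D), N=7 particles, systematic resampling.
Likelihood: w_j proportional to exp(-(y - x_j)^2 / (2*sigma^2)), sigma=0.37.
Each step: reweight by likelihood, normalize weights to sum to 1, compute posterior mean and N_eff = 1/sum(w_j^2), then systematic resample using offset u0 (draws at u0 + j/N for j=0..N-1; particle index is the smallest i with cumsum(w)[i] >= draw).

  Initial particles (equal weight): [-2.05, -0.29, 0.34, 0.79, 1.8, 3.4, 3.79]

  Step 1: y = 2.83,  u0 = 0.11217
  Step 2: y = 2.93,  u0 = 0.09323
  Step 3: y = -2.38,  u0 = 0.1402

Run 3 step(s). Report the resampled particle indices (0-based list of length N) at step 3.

resampled_idx = [0, 1, 2, 3, 4, 5, 6]

step 1: w=[0.0000, 0.0000, 0.0000, 0.0000, 0.0576, 0.8466, 0.0958]  mean=3.3452  Neff=1.3712  idx=[5, 5, 5, 5, 5, 5, 6]
step 2: w=[0.1626, 0.1626, 0.1626, 0.1626, 0.1626, 0.1626, 0.0245]  mean=3.4095  Neff=6.2809  idx=[0, 1, 2, 3, 4, 4, 5]
step 3: w=[0.1429, 0.1429, 0.1429, 0.1429, 0.1429, 0.1429, 0.1429]  mean=3.4000  Neff=7.0000  idx=[0, 1, 2, 3, 4, 5, 6]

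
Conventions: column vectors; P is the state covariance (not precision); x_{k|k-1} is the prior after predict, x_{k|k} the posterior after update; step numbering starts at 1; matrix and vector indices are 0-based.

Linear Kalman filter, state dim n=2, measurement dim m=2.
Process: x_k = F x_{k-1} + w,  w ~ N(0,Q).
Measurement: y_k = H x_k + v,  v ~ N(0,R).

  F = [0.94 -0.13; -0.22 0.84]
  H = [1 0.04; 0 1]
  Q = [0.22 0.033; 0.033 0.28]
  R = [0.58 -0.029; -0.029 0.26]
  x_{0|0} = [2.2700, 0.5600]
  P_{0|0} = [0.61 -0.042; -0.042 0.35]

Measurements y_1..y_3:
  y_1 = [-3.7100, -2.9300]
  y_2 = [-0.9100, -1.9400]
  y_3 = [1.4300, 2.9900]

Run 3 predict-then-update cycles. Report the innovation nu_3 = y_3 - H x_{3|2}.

innov = [1.9205, 4.2906]

step 1: x^-=[2.0610, -0.0290]  P^-=[0.7752 -0.1657; -0.1657 0.5720]  S=[1.3428 -0.1719; -0.1719 0.8320]  K=[0.5617 -0.0832; -0.0189 0.6836]  nu=[-5.7698, -2.9010]  x^+=[-0.9385, -1.9031]  P^+=[0.3297 -0.0379; -0.0379 0.1783]
step 2: x^-=[-0.6348, -1.3921]  P^-=[0.5236 -0.0857; -0.0857 0.4358]  S=[1.0975 -0.0972; -0.0972 0.6958]  K=[0.4689 -0.0576; -0.0068 0.6254]  nu=[-0.2195, -0.5479]  x^+=[-0.7062, -1.7333]  P^+=[0.2748 -0.0286; -0.0286 0.1628]
step 3: x^-=[-0.4385, -1.3006]  P^-=[0.4725 -0.0650; -0.0650 0.4187]  S=[1.0480 -0.0772; -0.0772 0.6787]  K=[0.4451 -0.0451; -0.0006 0.6169]  nu=[1.9205, 4.2906]  x^+=[0.2228, 1.3451]  P^+=[0.2604 -0.0246; -0.0246 0.1604]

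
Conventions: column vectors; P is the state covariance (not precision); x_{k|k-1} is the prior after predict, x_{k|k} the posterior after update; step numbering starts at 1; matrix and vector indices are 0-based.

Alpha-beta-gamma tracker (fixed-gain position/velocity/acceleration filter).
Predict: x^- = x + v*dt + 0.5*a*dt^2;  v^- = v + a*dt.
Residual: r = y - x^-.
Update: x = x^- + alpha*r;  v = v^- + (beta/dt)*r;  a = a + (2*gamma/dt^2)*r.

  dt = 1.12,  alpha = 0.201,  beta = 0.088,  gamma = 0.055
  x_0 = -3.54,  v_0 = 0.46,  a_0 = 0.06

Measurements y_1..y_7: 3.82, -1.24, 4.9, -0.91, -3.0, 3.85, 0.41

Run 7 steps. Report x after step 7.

step 1: x_pred=-2.9872  r=6.8072  x^+=-1.6189  v^+=1.0620  a^+=0.6569
step 2: x_pred=-0.0174  r=-1.2226  x^+=-0.2631  v^+=1.7017  a^+=0.5497
step 3: x_pred=1.9876  r=2.9124  x^+=2.5730  v^+=2.5463  a^+=0.8051
step 4: x_pred=5.9298  r=-6.8398  x^+=4.5550  v^+=2.9106  a^+=0.2053
step 5: x_pred=7.9436  r=-10.9436  x^+=5.7439  v^+=2.2807  a^+=-0.7543
step 6: x_pred=7.8252  r=-3.9752  x^+=7.0262  v^+=1.1235  a^+=-1.1029
step 7: x_pred=7.5927  r=-7.1827  x^+=6.1490  v^+=-0.6761  a^+=-1.7328

x_post = 6.1490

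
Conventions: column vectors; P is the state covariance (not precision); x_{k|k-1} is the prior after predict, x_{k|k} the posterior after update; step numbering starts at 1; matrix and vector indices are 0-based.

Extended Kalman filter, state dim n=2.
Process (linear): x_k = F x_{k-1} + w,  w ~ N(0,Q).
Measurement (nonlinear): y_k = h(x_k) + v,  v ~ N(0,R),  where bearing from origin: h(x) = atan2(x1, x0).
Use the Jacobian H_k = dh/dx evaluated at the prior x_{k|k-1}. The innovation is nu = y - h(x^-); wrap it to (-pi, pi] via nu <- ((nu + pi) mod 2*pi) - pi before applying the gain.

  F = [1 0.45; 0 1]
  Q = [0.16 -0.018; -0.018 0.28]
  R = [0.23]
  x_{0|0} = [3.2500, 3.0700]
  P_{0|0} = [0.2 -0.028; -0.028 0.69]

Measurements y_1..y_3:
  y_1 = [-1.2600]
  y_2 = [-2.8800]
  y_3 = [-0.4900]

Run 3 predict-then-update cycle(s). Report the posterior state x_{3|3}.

step 1: x^-=[4.6315, 3.0700]  P^-=[0.4745 0.2645; 0.2645 0.9700]  H_jac=[-0.0994 0.1500]  S=[0.2486]  K=[-0.0302; 0.4795]  nu=[-1.8454]  x^+=[4.6872, 2.1852]  P^+=[0.4743 0.2681; 0.2681 0.9128]
step 2: x^-=[5.6706, 2.1852]  P^-=[1.0604 0.6609; 0.6609 1.1928]  H_jac=[-0.0592 0.1535]  S=[0.2498]  K=[0.1550; 0.5766]  nu=[3.0354]  x^+=[6.1411, 3.9355]  P^+=[1.0544 0.6385; 0.6385 1.1098]
step 3: x^-=[7.9121, 3.9355]  P^-=[2.0139 1.1200; 1.1200 1.3898]  H_jac=[-0.0504 0.1013]  S=[0.2379]  K=[0.0504; 0.3546]  nu=[-0.9516]  x^+=[7.8641, 3.5980]  P^+=[2.0133 1.1157; 1.1157 1.3599]

x_post = [7.8641, 3.5980]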